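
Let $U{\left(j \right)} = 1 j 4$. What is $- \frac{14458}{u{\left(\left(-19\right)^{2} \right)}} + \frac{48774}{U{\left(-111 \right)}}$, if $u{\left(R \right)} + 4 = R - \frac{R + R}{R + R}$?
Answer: $- \frac{495477}{3293} \approx -150.46$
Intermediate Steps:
$U{\left(j \right)} = 4 j$ ($U{\left(j \right)} = j 4 = 4 j$)
$u{\left(R \right)} = -5 + R$ ($u{\left(R \right)} = -4 + \left(R - \frac{R + R}{R + R}\right) = -4 + \left(R - \frac{2 R}{2 R}\right) = -4 - \left(- R + 2 R \frac{1}{2 R}\right) = -4 + \left(R - 1\right) = -4 + \left(-1 + R\right) = -5 + R$)
$- \frac{14458}{u{\left(\left(-19\right)^{2} \right)}} + \frac{48774}{U{\left(-111 \right)}} = - \frac{14458}{-5 + \left(-19\right)^{2}} + \frac{48774}{4 \left(-111\right)} = - \frac{14458}{-5 + 361} + \frac{48774}{-444} = - \frac{14458}{356} + 48774 \left(- \frac{1}{444}\right) = \left(-14458\right) \frac{1}{356} - \frac{8129}{74} = - \frac{7229}{178} - \frac{8129}{74} = - \frac{495477}{3293}$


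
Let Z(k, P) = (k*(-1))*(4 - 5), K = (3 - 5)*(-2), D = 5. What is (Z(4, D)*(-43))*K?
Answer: -688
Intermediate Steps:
K = 4 (K = -2*(-2) = 4)
Z(k, P) = k (Z(k, P) = -k*(-1) = k)
(Z(4, D)*(-43))*K = (4*(-43))*4 = -172*4 = -688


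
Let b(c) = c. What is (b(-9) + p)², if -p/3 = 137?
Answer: 176400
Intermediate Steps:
p = -411 (p = -3*137 = -411)
(b(-9) + p)² = (-9 - 411)² = (-420)² = 176400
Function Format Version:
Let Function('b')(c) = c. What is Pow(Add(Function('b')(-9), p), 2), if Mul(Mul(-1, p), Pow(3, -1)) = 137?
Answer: 176400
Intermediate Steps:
p = -411 (p = Mul(-3, 137) = -411)
Pow(Add(Function('b')(-9), p), 2) = Pow(Add(-9, -411), 2) = Pow(-420, 2) = 176400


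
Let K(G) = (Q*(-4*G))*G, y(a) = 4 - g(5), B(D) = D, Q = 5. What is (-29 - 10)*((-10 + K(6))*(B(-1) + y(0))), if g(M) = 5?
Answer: -56940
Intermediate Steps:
y(a) = -1 (y(a) = 4 - 1*5 = 4 - 5 = -1)
K(G) = -20*G² (K(G) = (5*(-4*G))*G = (-20*G)*G = -20*G²)
(-29 - 10)*((-10 + K(6))*(B(-1) + y(0))) = (-29 - 10)*((-10 - 20*6²)*(-1 - 1)) = -39*(-10 - 20*36)*(-2) = -39*(-10 - 720)*(-2) = -(-28470)*(-2) = -39*1460 = -56940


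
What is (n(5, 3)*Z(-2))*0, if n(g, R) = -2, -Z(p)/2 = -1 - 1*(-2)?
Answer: 0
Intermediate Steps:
Z(p) = -2 (Z(p) = -2*(-1 - 1*(-2)) = -2*(-1 + 2) = -2*1 = -2)
(n(5, 3)*Z(-2))*0 = -2*(-2)*0 = 4*0 = 0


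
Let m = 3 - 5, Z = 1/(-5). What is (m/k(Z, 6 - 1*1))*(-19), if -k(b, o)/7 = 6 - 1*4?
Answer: -19/7 ≈ -2.7143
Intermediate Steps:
Z = -⅕ (Z = 1*(-⅕) = -⅕ ≈ -0.20000)
m = -2
k(b, o) = -14 (k(b, o) = -7*(6 - 1*4) = -7*(6 - 4) = -7*2 = -14)
(m/k(Z, 6 - 1*1))*(-19) = -2/(-14)*(-19) = -2*(-1/14)*(-19) = (⅐)*(-19) = -19/7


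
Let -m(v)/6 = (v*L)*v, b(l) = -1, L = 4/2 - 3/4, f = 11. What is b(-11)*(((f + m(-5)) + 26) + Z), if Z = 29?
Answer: 243/2 ≈ 121.50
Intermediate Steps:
L = 5/4 (L = 4*(1/2) - 3*1/4 = 2 - 3/4 = 5/4 ≈ 1.2500)
m(v) = -15*v**2/2 (m(v) = -6*v*(5/4)*v = -6*5*v/4*v = -15*v**2/2)
b(-11)*(((f + m(-5)) + 26) + Z) = -(((11 - 15/2*(-5)**2) + 26) + 29) = -(((11 - 15/2*25) + 26) + 29) = -(((11 - 375/2) + 26) + 29) = -((-353/2 + 26) + 29) = -(-301/2 + 29) = -1*(-243/2) = 243/2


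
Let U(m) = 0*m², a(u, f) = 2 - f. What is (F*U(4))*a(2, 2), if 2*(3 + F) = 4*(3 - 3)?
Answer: 0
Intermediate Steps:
F = -3 (F = -3 + (4*(3 - 3))/2 = -3 + (4*0)/2 = -3 + (½)*0 = -3 + 0 = -3)
U(m) = 0
(F*U(4))*a(2, 2) = (-3*0)*(2 - 1*2) = 0*(2 - 2) = 0*0 = 0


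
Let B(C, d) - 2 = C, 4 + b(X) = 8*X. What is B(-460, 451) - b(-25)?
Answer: -254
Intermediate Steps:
b(X) = -4 + 8*X
B(C, d) = 2 + C
B(-460, 451) - b(-25) = (2 - 460) - (-4 + 8*(-25)) = -458 - (-4 - 200) = -458 - 1*(-204) = -458 + 204 = -254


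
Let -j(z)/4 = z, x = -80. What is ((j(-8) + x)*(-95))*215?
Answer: 980400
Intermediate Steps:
j(z) = -4*z
((j(-8) + x)*(-95))*215 = ((-4*(-8) - 80)*(-95))*215 = ((32 - 80)*(-95))*215 = -48*(-95)*215 = 4560*215 = 980400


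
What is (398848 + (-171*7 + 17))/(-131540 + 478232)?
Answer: 33139/28891 ≈ 1.1470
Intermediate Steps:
(398848 + (-171*7 + 17))/(-131540 + 478232) = (398848 + (-1197 + 17))/346692 = (398848 - 1180)*(1/346692) = 397668*(1/346692) = 33139/28891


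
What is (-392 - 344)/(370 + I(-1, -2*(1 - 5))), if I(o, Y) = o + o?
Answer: -2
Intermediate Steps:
I(o, Y) = 2*o
(-392 - 344)/(370 + I(-1, -2*(1 - 5))) = (-392 - 344)/(370 + 2*(-1)) = -736/(370 - 2) = -736/368 = -736*1/368 = -2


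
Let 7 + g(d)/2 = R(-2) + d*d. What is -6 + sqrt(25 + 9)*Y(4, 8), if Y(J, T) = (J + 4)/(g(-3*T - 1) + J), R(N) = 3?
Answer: -6 + 4*sqrt(34)/623 ≈ -5.9626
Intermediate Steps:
g(d) = -8 + 2*d**2 (g(d) = -14 + 2*(3 + d*d) = -14 + 2*(3 + d**2) = -14 + (6 + 2*d**2) = -8 + 2*d**2)
Y(J, T) = (4 + J)/(-8 + J + 2*(-1 - 3*T)**2) (Y(J, T) = (J + 4)/((-8 + 2*(-3*T - 1)**2) + J) = (4 + J)/((-8 + 2*(-1 - 3*T)**2) + J) = (4 + J)/(-8 + J + 2*(-1 - 3*T)**2))
-6 + sqrt(25 + 9)*Y(4, 8) = -6 + sqrt(25 + 9)*((4 + 4)/(-8 + 4 + 2*(1 + 3*8)**2)) = -6 + sqrt(34)*(8/(-8 + 4 + 2*(1 + 24)**2)) = -6 + sqrt(34)*(8/(-8 + 4 + 2*25**2)) = -6 + sqrt(34)*(8/(-8 + 4 + 2*625)) = -6 + sqrt(34)*(8/(-8 + 4 + 1250)) = -6 + sqrt(34)*(8/1246) = -6 + sqrt(34)*((1/1246)*8) = -6 + sqrt(34)*(4/623) = -6 + 4*sqrt(34)/623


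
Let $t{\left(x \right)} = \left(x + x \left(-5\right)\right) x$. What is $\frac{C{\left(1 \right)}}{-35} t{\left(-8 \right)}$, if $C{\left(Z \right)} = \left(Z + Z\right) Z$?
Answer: $\frac{512}{35} \approx 14.629$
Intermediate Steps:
$t{\left(x \right)} = - 4 x^{2}$ ($t{\left(x \right)} = \left(x - 5 x\right) x = - 4 x x = - 4 x^{2}$)
$C{\left(Z \right)} = 2 Z^{2}$ ($C{\left(Z \right)} = 2 Z Z = 2 Z^{2}$)
$\frac{C{\left(1 \right)}}{-35} t{\left(-8 \right)} = \frac{2 \cdot 1^{2}}{-35} \left(- 4 \left(-8\right)^{2}\right) = - \frac{2 \cdot 1}{35} \left(\left(-4\right) 64\right) = \left(- \frac{1}{35}\right) 2 \left(-256\right) = \left(- \frac{2}{35}\right) \left(-256\right) = \frac{512}{35}$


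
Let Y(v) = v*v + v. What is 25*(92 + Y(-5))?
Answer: 2800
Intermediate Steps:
Y(v) = v + v**2 (Y(v) = v**2 + v = v + v**2)
25*(92 + Y(-5)) = 25*(92 - 5*(1 - 5)) = 25*(92 - 5*(-4)) = 25*(92 + 20) = 25*112 = 2800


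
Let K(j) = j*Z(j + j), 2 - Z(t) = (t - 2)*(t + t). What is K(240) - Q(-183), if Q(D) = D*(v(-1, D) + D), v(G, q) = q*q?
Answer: -104035722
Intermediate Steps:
Z(t) = 2 - 2*t*(-2 + t) (Z(t) = 2 - (t - 2)*(t + t) = 2 - (-2 + t)*2*t = 2 - 2*t*(-2 + t))
v(G, q) = q²
K(j) = j*(2 - 8*j² + 8*j) (K(j) = j*(2 - 2*(j + j)² + 4*(j + j)) = j*(2 - 2*4*j² + 4*(2*j)) = j*(2 - 8*j² + 8*j))
Q(D) = D*(D + D²) (Q(D) = D*(D² + D) = D*(D + D²))
K(240) - Q(-183) = 2*240*(1 - 4*240² + 4*240) - (-183)²*(1 - 183) = 2*240*(1 - 4*57600 + 960) - 33489*(-182) = 2*240*(1 - 230400 + 960) - 1*(-6094998) = 2*240*(-229439) + 6094998 = -110130720 + 6094998 = -104035722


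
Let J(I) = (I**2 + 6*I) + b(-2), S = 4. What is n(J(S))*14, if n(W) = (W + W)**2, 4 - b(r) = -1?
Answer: 113400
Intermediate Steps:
b(r) = 5 (b(r) = 4 - 1*(-1) = 4 + 1 = 5)
J(I) = 5 + I**2 + 6*I (J(I) = (I**2 + 6*I) + 5 = 5 + I**2 + 6*I)
n(W) = 4*W**2 (n(W) = (2*W)**2 = 4*W**2)
n(J(S))*14 = (4*(5 + 4**2 + 6*4)**2)*14 = (4*(5 + 16 + 24)**2)*14 = (4*45**2)*14 = (4*2025)*14 = 8100*14 = 113400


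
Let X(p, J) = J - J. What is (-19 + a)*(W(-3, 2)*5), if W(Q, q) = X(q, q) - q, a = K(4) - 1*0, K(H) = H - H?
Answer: 190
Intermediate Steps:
X(p, J) = 0
K(H) = 0
a = 0 (a = 0 - 1*0 = 0 + 0 = 0)
W(Q, q) = -q (W(Q, q) = 0 - q = -q)
(-19 + a)*(W(-3, 2)*5) = (-19 + 0)*(-1*2*5) = -(-38)*5 = -19*(-10) = 190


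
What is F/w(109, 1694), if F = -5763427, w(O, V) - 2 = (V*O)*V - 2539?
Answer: -5763427/312787787 ≈ -0.018426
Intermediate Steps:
w(O, V) = -2537 + O*V² (w(O, V) = 2 + ((V*O)*V - 2539) = 2 + ((O*V)*V - 2539) = 2 + (O*V² - 2539) = 2 + (-2539 + O*V²) = -2537 + O*V²)
F/w(109, 1694) = -5763427/(-2537 + 109*1694²) = -5763427/(-2537 + 109*2869636) = -5763427/(-2537 + 312790324) = -5763427/312787787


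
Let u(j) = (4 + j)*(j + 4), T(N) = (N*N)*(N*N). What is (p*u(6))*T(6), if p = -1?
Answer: -129600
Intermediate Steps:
T(N) = N**4 (T(N) = N**2*N**2 = N**4)
u(j) = (4 + j)**2 (u(j) = (4 + j)*(4 + j) = (4 + j)**2)
(p*u(6))*T(6) = -(4 + 6)**2*6**4 = -1*10**2*1296 = -1*100*1296 = -100*1296 = -129600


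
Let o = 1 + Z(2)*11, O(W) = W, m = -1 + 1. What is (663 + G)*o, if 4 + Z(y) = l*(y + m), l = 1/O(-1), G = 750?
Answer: -91845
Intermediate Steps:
m = 0
l = -1 (l = 1/(-1) = -1)
Z(y) = -4 - y (Z(y) = -4 - (y + 0) = -4 - y)
o = -65 (o = 1 + (-4 - 1*2)*11 = 1 + (-4 - 2)*11 = 1 - 6*11 = 1 - 66 = -65)
(663 + G)*o = (663 + 750)*(-65) = 1413*(-65) = -91845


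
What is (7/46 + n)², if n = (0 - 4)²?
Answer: 552049/2116 ≈ 260.89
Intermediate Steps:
n = 16 (n = (-4)² = 16)
(7/46 + n)² = (7/46 + 16)² = (743/46)² = 552049/2116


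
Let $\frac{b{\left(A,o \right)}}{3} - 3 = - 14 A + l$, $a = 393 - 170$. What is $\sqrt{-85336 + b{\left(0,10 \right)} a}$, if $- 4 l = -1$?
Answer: $\frac{i \sqrt{332647}}{2} \approx 288.38 i$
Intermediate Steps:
$l = \frac{1}{4}$ ($l = \left(- \frac{1}{4}\right) \left(-1\right) = \frac{1}{4} \approx 0.25$)
$a = 223$
$b{\left(A,o \right)} = \frac{39}{4} - 42 A$ ($b{\left(A,o \right)} = 9 + 3 \left(- 14 A + \frac{1}{4}\right) = 9 + 3 \left(\frac{1}{4} - 14 A\right) = 9 - \left(- \frac{3}{4} + 42 A\right) = \frac{39}{4} - 42 A$)
$\sqrt{-85336 + b{\left(0,10 \right)} a} = \sqrt{-85336 + \left(\frac{39}{4} - 0\right) 223} = \sqrt{-85336 + \left(\frac{39}{4} + 0\right) 223} = \sqrt{-85336 + \frac{39}{4} \cdot 223} = \sqrt{-85336 + \frac{8697}{4}} = \sqrt{- \frac{332647}{4}} = \frac{i \sqrt{332647}}{2}$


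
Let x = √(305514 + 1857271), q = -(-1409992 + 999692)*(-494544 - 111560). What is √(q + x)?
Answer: √(-248684471200 + √2162785) ≈ 4.9868e+5*I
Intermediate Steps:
q = -248684471200 (q = -(-410300)*(-606104) = -1*248684471200 = -248684471200)
x = √2162785 ≈ 1470.6
√(q + x) = √(-248684471200 + √2162785)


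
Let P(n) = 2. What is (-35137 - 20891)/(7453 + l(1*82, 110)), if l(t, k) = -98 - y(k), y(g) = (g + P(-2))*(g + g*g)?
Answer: 56028/1360165 ≈ 0.041192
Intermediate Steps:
y(g) = (2 + g)*(g + g**2) (y(g) = (g + 2)*(g + g*g) = (2 + g)*(g + g**2))
l(t, k) = -98 - k*(2 + k**2 + 3*k)
(-35137 - 20891)/(7453 + l(1*82, 110)) = (-35137 - 20891)/(7453 + (-98 - 1*110*(2 + 110**2 + 3*110))) = -56028/(7453 + (-98 - 1*110*(2 + 12100 + 330))) = -56028/(7453 + (-98 - 1*110*12432)) = -56028/(7453 + (-98 - 1367520)) = -56028/(7453 - 1367618) = -56028/(-1360165) = -56028*(-1/1360165) = 56028/1360165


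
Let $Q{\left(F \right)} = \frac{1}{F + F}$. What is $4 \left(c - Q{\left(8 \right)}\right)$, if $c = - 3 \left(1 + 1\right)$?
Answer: $- \frac{97}{4} \approx -24.25$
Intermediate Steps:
$c = -6$ ($c = \left(-3\right) 2 = -6$)
$Q{\left(F \right)} = \frac{1}{2 F}$
$4 \left(c - Q{\left(8 \right)}\right) = 4 \left(-6 - \frac{1}{2 \cdot 8}\right) = 4 \left(-6 - \frac{1}{2} \cdot \frac{1}{8}\right) = 4 \left(-6 - \frac{1}{16}\right) = 4 \left(- \frac{97}{16}\right) = - \frac{97}{4}$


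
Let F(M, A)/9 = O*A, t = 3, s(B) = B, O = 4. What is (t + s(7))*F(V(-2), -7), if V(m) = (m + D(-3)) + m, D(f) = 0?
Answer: -2520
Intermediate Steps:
V(m) = 2*m (V(m) = (m + 0) + m = m + m = 2*m)
F(M, A) = 36*A (F(M, A) = 9*(4*A) = 36*A)
(t + s(7))*F(V(-2), -7) = (3 + 7)*(36*(-7)) = 10*(-252) = -2520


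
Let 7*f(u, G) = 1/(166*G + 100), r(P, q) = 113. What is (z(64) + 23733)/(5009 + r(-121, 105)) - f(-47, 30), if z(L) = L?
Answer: 423108099/91069160 ≈ 4.6460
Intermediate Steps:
f(u, G) = 1/(7*(100 + 166*G)) (f(u, G) = 1/(7*(166*G + 100)) = 1/(7*(100 + 166*G)))
(z(64) + 23733)/(5009 + r(-121, 105)) - f(-47, 30) = (64 + 23733)/(5009 + 113) - 1/(14*(50 + 83*30)) = 23797/5122 - 1/(14*(50 + 2490)) = 23797*(1/5122) - 1/(14*2540) = 23797/5122 - 1/(14*2540) = 23797/5122 - 1*1/35560 = 23797/5122 - 1/35560 = 423108099/91069160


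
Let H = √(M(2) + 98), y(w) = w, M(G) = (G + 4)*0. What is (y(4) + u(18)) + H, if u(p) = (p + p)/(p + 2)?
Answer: 29/5 + 7*√2 ≈ 15.699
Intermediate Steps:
M(G) = 0 (M(G) = (4 + G)*0 = 0)
H = 7*√2 (H = √(0 + 98) = √98 = 7*√2 ≈ 9.8995)
u(p) = 2*p/(2 + p) (u(p) = (2*p)/(2 + p) = 2*p/(2 + p))
(y(4) + u(18)) + H = (4 + 2*18/(2 + 18)) + 7*√2 = (4 + 2*18/20) + 7*√2 = (4 + 2*18*(1/20)) + 7*√2 = (4 + 9/5) + 7*√2 = 29/5 + 7*√2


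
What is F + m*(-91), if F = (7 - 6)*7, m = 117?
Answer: -10640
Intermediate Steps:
F = 7 (F = 1*7 = 7)
F + m*(-91) = 7 + 117*(-91) = 7 - 10647 = -10640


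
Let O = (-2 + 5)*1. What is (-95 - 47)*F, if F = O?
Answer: -426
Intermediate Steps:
O = 3 (O = 3*1 = 3)
F = 3
(-95 - 47)*F = (-95 - 47)*3 = -142*3 = -426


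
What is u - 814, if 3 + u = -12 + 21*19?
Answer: -430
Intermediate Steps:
u = 384 (u = -3 + (-12 + 21*19) = -3 + (-12 + 399) = -3 + 387 = 384)
u - 814 = 384 - 814 = -430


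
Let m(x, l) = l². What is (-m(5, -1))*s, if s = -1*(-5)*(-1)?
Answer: 5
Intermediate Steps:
s = -5 (s = 5*(-1) = -5)
(-m(5, -1))*s = -1*(-1)²*(-5) = -1*1*(-5) = -1*(-5) = 5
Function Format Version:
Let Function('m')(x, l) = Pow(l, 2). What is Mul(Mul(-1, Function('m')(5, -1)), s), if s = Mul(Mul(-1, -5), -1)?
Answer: 5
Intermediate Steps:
s = -5 (s = Mul(5, -1) = -5)
Mul(Mul(-1, Function('m')(5, -1)), s) = Mul(Mul(-1, Pow(-1, 2)), -5) = Mul(Mul(-1, 1), -5) = Mul(-1, -5) = 5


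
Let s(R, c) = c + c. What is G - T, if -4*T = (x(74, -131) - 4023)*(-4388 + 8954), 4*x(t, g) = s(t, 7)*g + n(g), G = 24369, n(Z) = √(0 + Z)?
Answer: -20365053/4 + 2283*I*√131/8 ≈ -5.0913e+6 + 3266.3*I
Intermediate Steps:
s(R, c) = 2*c
n(Z) = √Z
x(t, g) = √g/4 + 7*g/2 (x(t, g) = ((2*7)*g + √g)/4 = (14*g + √g)/4 = (√g + 14*g)/4 = √g/4 + 7*g/2)
T = 20462529/4 - 2283*I*√131/8 (T = -((√(-131)/4 + (7/2)*(-131)) - 4023)*(-4388 + 8954)/4 = -(((I*√131)/4 - 917/2) - 4023)*4566/4 = -((I*√131/4 - 917/2) - 4023)*4566/4 = -((-917/2 + I*√131/4) - 4023)*4566/4 = -(-8963/2 + I*√131/4)*4566/4 = -(-20462529 + 2283*I*√131/2)/4 = 20462529/4 - 2283*I*√131/8 ≈ 5.1156e+6 - 3266.3*I)
G - T = 24369 - (20462529/4 - 2283*I*√131/8) = 24369 + (-20462529/4 + 2283*I*√131/8) = -20365053/4 + 2283*I*√131/8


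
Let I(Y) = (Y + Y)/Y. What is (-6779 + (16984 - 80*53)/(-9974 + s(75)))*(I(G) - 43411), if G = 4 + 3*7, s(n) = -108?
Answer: 1483689711199/5041 ≈ 2.9432e+8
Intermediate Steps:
G = 25 (G = 4 + 21 = 25)
I(Y) = 2 (I(Y) = (2*Y)/Y = 2)
(-6779 + (16984 - 80*53)/(-9974 + s(75)))*(I(G) - 43411) = (-6779 + (16984 - 80*53)/(-9974 - 108))*(2 - 43411) = (-6779 + (16984 - 4240)/(-10082))*(-43409) = (-6779 + 12744*(-1/10082))*(-43409) = (-6779 - 6372/5041)*(-43409) = -34179311/5041*(-43409) = 1483689711199/5041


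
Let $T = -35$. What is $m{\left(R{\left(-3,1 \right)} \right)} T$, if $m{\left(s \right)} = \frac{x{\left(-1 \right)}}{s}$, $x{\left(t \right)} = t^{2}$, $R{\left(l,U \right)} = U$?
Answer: $-35$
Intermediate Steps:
$m{\left(s \right)} = \frac{1}{s}$ ($m{\left(s \right)} = \frac{\left(-1\right)^{2}}{s} = 1 \frac{1}{s} = \frac{1}{s}$)
$m{\left(R{\left(-3,1 \right)} \right)} T = 1^{-1} \left(-35\right) = 1 \left(-35\right) = -35$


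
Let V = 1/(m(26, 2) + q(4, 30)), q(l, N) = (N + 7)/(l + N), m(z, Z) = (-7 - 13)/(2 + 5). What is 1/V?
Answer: -421/238 ≈ -1.7689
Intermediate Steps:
m(z, Z) = -20/7
q(l, N) = (7 + N)/(N + l)
V = -238/421 (V = 1/(-20/7 + (7 + 30)/(30 + 4)) = 1/(-20/7 + 37/34) = 1/(-421/238) = -238/421 ≈ -0.56532)
1/V = 1/(-238/421) = -421/238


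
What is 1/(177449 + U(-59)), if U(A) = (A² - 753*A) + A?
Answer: 1/225298 ≈ 4.4386e-6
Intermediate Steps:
U(A) = A² - 752*A
1/(177449 + U(-59)) = 1/(177449 - 59*(-752 - 59)) = 1/(177449 - 59*(-811)) = 1/(177449 + 47849) = 1/225298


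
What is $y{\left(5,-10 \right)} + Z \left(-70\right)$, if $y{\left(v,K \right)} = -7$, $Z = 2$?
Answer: $-147$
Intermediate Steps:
$y{\left(5,-10 \right)} + Z \left(-70\right) = -7 + 2 \left(-70\right) = -7 - 140 = -147$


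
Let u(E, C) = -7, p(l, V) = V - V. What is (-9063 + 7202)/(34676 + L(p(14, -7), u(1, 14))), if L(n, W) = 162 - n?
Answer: -1861/34838 ≈ -0.053419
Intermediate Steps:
p(l, V) = 0
(-9063 + 7202)/(34676 + L(p(14, -7), u(1, 14))) = (-9063 + 7202)/(34676 + (162 - 1*0)) = -1861/(34676 + (162 + 0)) = -1861/(34676 + 162) = -1861/34838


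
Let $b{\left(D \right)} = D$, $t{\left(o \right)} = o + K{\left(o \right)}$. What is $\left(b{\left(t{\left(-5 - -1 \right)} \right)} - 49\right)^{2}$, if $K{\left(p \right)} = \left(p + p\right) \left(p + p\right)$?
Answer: $121$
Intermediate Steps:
$K{\left(p \right)} = 4 p^{2}$ ($K{\left(p \right)} = 2 p 2 p = 4 p^{2}$)
$t{\left(o \right)} = o + 4 o^{2}$
$\left(b{\left(t{\left(-5 - -1 \right)} \right)} - 49\right)^{2} = \left(\left(-5 - -1\right) \left(1 + 4 \left(-5 - -1\right)\right) - 49\right)^{2} = \left(\left(-5 + 1\right) \left(1 + 4 \left(-5 + 1\right)\right) - 49\right)^{2} = \left(- 4 \left(1 + 4 \left(-4\right)\right) - 49\right)^{2} = \left(- 4 \left(1 - 16\right) - 49\right)^{2} = \left(\left(-4\right) \left(-15\right) - 49\right)^{2} = \left(60 - 49\right)^{2} = 11^{2} = 121$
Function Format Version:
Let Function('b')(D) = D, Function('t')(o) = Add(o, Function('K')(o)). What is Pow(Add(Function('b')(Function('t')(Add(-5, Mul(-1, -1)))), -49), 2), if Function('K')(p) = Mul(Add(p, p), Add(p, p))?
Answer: 121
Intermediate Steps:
Function('K')(p) = Mul(4, Pow(p, 2)) (Function('K')(p) = Mul(Mul(2, p), Mul(2, p)) = Mul(4, Pow(p, 2)))
Function('t')(o) = Add(o, Mul(4, Pow(o, 2)))
Pow(Add(Function('b')(Function('t')(Add(-5, Mul(-1, -1)))), -49), 2) = Pow(Add(Mul(Add(-5, Mul(-1, -1)), Add(1, Mul(4, Add(-5, Mul(-1, -1))))), -49), 2) = Pow(Add(Mul(Add(-5, 1), Add(1, Mul(4, Add(-5, 1)))), -49), 2) = Pow(Add(Mul(-4, Add(1, Mul(4, -4))), -49), 2) = Pow(Add(Mul(-4, Add(1, -16)), -49), 2) = Pow(Add(Mul(-4, -15), -49), 2) = Pow(Add(60, -49), 2) = Pow(11, 2) = 121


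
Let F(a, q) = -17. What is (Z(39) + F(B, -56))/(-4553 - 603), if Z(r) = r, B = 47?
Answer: -11/2578 ≈ -0.0042669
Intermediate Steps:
(Z(39) + F(B, -56))/(-4553 - 603) = (39 - 17)/(-4553 - 603) = 22/(-5156) = 22*(-1/5156) = -11/2578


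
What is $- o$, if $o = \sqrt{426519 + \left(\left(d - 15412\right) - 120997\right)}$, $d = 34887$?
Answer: $- \sqrt{324997} \approx -570.08$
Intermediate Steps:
$o = \sqrt{324997}$ ($o = \sqrt{426519 + \left(\left(34887 - 15412\right) - 120997\right)} = \sqrt{426519 + \left(19475 - 120997\right)} = \sqrt{426519 - 101522} = \sqrt{324997} \approx 570.08$)
$- o = - \sqrt{324997}$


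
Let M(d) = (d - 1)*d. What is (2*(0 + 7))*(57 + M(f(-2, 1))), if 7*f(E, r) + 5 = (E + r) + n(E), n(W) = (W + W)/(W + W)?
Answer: 5706/7 ≈ 815.14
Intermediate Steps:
n(W) = 1 (n(W) = (2*W)/((2*W)) = (2*W)*(1/(2*W)) = 1)
f(E, r) = -4/7 + E/7 + r/7 (f(E, r) = -5/7 + ((E + r) + 1)/7 = -5/7 + (1 + E + r)/7 = -5/7 + (⅐ + E/7 + r/7) = -4/7 + E/7 + r/7)
M(d) = d*(-1 + d) (M(d) = (-1 + d)*d = d*(-1 + d))
(2*(0 + 7))*(57 + M(f(-2, 1))) = (2*(0 + 7))*(57 + (-4/7 + (⅐)*(-2) + (⅐)*1)*(-1 + (-4/7 + (⅐)*(-2) + (⅐)*1))) = (2*7)*(57 + (-4/7 - 2/7 + ⅐)*(-1 + (-4/7 - 2/7 + ⅐))) = 14*(57 - 5*(-1 - 5/7)/7) = 14*(57 - 5/7*(-12/7)) = 14*(57 + 60/49) = 14*(2853/49) = 5706/7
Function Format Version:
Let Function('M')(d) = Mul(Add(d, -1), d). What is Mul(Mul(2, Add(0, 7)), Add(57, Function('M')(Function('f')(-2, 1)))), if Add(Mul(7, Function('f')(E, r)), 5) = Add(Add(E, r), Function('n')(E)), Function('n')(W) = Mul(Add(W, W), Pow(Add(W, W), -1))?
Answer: Rational(5706, 7) ≈ 815.14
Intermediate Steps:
Function('n')(W) = 1 (Function('n')(W) = Mul(Mul(2, W), Pow(Mul(2, W), -1)) = Mul(Mul(2, W), Mul(Rational(1, 2), Pow(W, -1))) = 1)
Function('f')(E, r) = Add(Rational(-4, 7), Mul(Rational(1, 7), E), Mul(Rational(1, 7), r)) (Function('f')(E, r) = Add(Rational(-5, 7), Mul(Rational(1, 7), Add(Add(E, r), 1))) = Add(Rational(-5, 7), Mul(Rational(1, 7), Add(1, E, r))) = Add(Rational(-5, 7), Add(Rational(1, 7), Mul(Rational(1, 7), E), Mul(Rational(1, 7), r))) = Add(Rational(-4, 7), Mul(Rational(1, 7), E), Mul(Rational(1, 7), r)))
Function('M')(d) = Mul(d, Add(-1, d)) (Function('M')(d) = Mul(Add(-1, d), d) = Mul(d, Add(-1, d)))
Mul(Mul(2, Add(0, 7)), Add(57, Function('M')(Function('f')(-2, 1)))) = Mul(Mul(2, Add(0, 7)), Add(57, Mul(Add(Rational(-4, 7), Mul(Rational(1, 7), -2), Mul(Rational(1, 7), 1)), Add(-1, Add(Rational(-4, 7), Mul(Rational(1, 7), -2), Mul(Rational(1, 7), 1)))))) = Mul(Mul(2, 7), Add(57, Mul(Add(Rational(-4, 7), Rational(-2, 7), Rational(1, 7)), Add(-1, Add(Rational(-4, 7), Rational(-2, 7), Rational(1, 7)))))) = Mul(14, Add(57, Mul(Rational(-5, 7), Add(-1, Rational(-5, 7))))) = Mul(14, Add(57, Mul(Rational(-5, 7), Rational(-12, 7)))) = Mul(14, Add(57, Rational(60, 49))) = Mul(14, Rational(2853, 49)) = Rational(5706, 7)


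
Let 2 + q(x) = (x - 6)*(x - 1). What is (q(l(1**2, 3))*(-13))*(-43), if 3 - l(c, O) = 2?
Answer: -1118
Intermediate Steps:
l(c, O) = 1 (l(c, O) = 3 - 1*2 = 3 - 2 = 1)
q(x) = -2 + (-1 + x)*(-6 + x) (q(x) = -2 + (x - 6)*(x - 1) = -2 + (-6 + x)*(-1 + x) = -2 + (-1 + x)*(-6 + x))
(q(l(1**2, 3))*(-13))*(-43) = ((4 + 1**2 - 7*1)*(-13))*(-43) = ((4 + 1 - 7)*(-13))*(-43) = -2*(-13)*(-43) = 26*(-43) = -1118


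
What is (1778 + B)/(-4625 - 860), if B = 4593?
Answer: -6371/5485 ≈ -1.1615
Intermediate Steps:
(1778 + B)/(-4625 - 860) = (1778 + 4593)/(-4625 - 860) = 6371/(-5485) = 6371*(-1/5485) = -6371/5485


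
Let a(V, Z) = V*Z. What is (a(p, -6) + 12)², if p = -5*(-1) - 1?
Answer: 144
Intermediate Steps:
p = 4 (p = 5 - 1 = 4)
(a(p, -6) + 12)² = (4*(-6) + 12)² = (-24 + 12)² = (-12)² = 144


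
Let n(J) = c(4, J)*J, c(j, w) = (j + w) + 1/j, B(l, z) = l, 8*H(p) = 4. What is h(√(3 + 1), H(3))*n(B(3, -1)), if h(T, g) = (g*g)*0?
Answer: 0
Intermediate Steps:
H(p) = ½ (H(p) = (⅛)*4 = ½)
h(T, g) = 0 (h(T, g) = g²*0 = 0)
c(j, w) = j + w + 1/j
n(J) = J*(17/4 + J) (n(J) = (4 + J + 1/4)*J = (4 + J + ¼)*J = (17/4 + J)*J = J*(17/4 + J))
h(√(3 + 1), H(3))*n(B(3, -1)) = 0*((¼)*3*(17 + 4*3)) = 0*((¼)*3*(17 + 12)) = 0*((¼)*3*29) = 0*(87/4) = 0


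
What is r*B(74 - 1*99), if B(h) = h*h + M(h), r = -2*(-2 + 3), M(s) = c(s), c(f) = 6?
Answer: -1262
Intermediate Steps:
M(s) = 6
r = -2 (r = -2*1 = -2)
B(h) = 6 + h² (B(h) = h*h + 6 = h² + 6 = 6 + h²)
r*B(74 - 1*99) = -2*(6 + (74 - 1*99)²) = -2*(6 + (74 - 99)²) = -2*(6 + (-25)²) = -2*(6 + 625) = -2*631 = -1262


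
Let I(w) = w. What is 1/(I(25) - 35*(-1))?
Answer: 1/60 ≈ 0.016667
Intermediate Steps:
1/(I(25) - 35*(-1)) = 1/(25 - 35*(-1)) = 1/(25 + 35) = 1/60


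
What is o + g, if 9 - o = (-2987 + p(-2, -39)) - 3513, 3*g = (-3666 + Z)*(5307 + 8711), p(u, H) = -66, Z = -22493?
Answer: -366677137/3 ≈ -1.2223e+8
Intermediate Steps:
g = -366696862/3 (g = ((-3666 - 22493)*(5307 + 8711))/3 = (-26159*14018)/3 = (⅓)*(-366696862) = -366696862/3 ≈ -1.2223e+8)
o = 6575 (o = 9 - ((-2987 - 66) - 3513) = 9 - (-3053 - 3513) = 9 - 1*(-6566) = 9 + 6566 = 6575)
o + g = 6575 - 366696862/3 = -366677137/3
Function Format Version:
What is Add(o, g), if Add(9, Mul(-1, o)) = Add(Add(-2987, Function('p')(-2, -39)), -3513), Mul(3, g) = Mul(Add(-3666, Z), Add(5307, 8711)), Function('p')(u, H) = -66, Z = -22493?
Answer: Rational(-366677137, 3) ≈ -1.2223e+8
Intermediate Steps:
g = Rational(-366696862, 3) (g = Mul(Rational(1, 3), Mul(Add(-3666, -22493), Add(5307, 8711))) = Mul(Rational(1, 3), Mul(-26159, 14018)) = Mul(Rational(1, 3), -366696862) = Rational(-366696862, 3) ≈ -1.2223e+8)
o = 6575 (o = Add(9, Mul(-1, Add(Add(-2987, -66), -3513))) = Add(9, Mul(-1, Add(-3053, -3513))) = Add(9, Mul(-1, -6566)) = Add(9, 6566) = 6575)
Add(o, g) = Add(6575, Rational(-366696862, 3)) = Rational(-366677137, 3)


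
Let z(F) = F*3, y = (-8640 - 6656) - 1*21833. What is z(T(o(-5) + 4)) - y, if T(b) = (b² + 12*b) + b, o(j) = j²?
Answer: 40783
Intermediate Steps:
y = -37129 (y = -15296 - 21833 = -37129)
T(b) = b² + 13*b
z(F) = 3*F
z(T(o(-5) + 4)) - y = 3*(((-5)² + 4)*(13 + ((-5)² + 4))) - 1*(-37129) = 3*((25 + 4)*(13 + (25 + 4))) + 37129 = 3*(29*(13 + 29)) + 37129 = 3*(29*42) + 37129 = 3*1218 + 37129 = 3654 + 37129 = 40783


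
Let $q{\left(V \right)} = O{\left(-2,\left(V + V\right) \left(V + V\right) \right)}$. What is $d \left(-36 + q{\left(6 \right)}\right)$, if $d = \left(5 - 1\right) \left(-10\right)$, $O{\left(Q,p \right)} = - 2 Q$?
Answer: $1280$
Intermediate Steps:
$q{\left(V \right)} = 4$ ($q{\left(V \right)} = \left(-2\right) \left(-2\right) = 4$)
$d = -40$ ($d = 4 \left(-10\right) = -40$)
$d \left(-36 + q{\left(6 \right)}\right) = - 40 \left(-36 + 4\right) = \left(-40\right) \left(-32\right) = 1280$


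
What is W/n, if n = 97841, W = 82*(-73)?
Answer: -5986/97841 ≈ -0.061181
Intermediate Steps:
W = -5986
W/n = -5986/97841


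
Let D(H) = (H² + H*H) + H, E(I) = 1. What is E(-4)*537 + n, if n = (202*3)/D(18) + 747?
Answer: 142625/111 ≈ 1284.9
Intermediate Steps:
D(H) = H + 2*H² (D(H) = (H² + H²) + H = 2*H² + H = H + 2*H²)
n = 83018/111 (n = (202*3)/((18*(1 + 2*18))) + 747 = 606/((18*(1 + 36))) + 747 = 606/((18*37)) + 747 = 606/666 + 747 = 606*(1/666) + 747 = 101/111 + 747 = 83018/111 ≈ 747.91)
E(-4)*537 + n = 1*537 + 83018/111 = 537 + 83018/111 = 142625/111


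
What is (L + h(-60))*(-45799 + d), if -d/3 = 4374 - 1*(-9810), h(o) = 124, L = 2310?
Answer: -215046334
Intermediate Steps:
d = -42552 (d = -3*(4374 - 1*(-9810)) = -3*(4374 + 9810) = -3*14184 = -42552)
(L + h(-60))*(-45799 + d) = (2310 + 124)*(-45799 - 42552) = 2434*(-88351) = -215046334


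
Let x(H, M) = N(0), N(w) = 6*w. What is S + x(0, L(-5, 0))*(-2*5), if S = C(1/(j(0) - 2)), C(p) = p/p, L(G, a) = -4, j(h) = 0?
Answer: 1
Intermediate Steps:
C(p) = 1
S = 1
x(H, M) = 0 (x(H, M) = 6*0 = 0)
S + x(0, L(-5, 0))*(-2*5) = 1 + 0*(-2*5) = 1 + 0*(-10) = 1 + 0 = 1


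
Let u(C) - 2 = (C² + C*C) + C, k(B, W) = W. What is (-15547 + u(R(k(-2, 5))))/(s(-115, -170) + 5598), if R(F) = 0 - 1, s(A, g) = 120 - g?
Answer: -1943/736 ≈ -2.6399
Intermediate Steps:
R(F) = -1
u(C) = 2 + C + 2*C² (u(C) = 2 + ((C² + C*C) + C) = 2 + ((C² + C²) + C) = 2 + (2*C² + C) = 2 + (C + 2*C²) = 2 + C + 2*C²)
(-15547 + u(R(k(-2, 5))))/(s(-115, -170) + 5598) = (-15547 + (2 - 1 + 2*(-1)²))/((120 - 1*(-170)) + 5598) = (-15547 + (2 - 1 + 2*1))/((120 + 170) + 5598) = (-15547 + (2 - 1 + 2))/(290 + 5598) = (-15547 + 3)/5888 = -15544*1/5888 = -1943/736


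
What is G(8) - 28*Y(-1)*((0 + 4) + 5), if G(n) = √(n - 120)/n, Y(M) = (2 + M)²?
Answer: -252 + I*√7/2 ≈ -252.0 + 1.3229*I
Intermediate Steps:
G(n) = √(-120 + n)/n
G(8) - 28*Y(-1)*((0 + 4) + 5) = √(-120 + 8)/8 - 28*(2 - 1)²*((0 + 4) + 5) = √(-112)/8 - 28*1²*(4 + 5) = (4*I*√7)/8 - 28*1*9 = I*√7/2 - 28*9 = I*√7/2 - 1*252 = I*√7/2 - 252 = -252 + I*√7/2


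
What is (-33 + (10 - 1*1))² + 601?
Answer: 1177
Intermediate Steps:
(-33 + (10 - 1*1))² + 601 = (-33 + (10 - 1))² + 601 = (-33 + 9)² + 601 = (-24)² + 601 = 576 + 601 = 1177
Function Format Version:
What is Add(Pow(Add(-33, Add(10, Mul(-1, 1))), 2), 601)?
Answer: 1177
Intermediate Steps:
Add(Pow(Add(-33, Add(10, Mul(-1, 1))), 2), 601) = Add(Pow(Add(-33, Add(10, -1)), 2), 601) = Add(Pow(Add(-33, 9), 2), 601) = Add(Pow(-24, 2), 601) = Add(576, 601) = 1177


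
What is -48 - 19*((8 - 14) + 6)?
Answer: -48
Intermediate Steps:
-48 - 19*((8 - 14) + 6) = -48 - 19*(-6 + 6) = -48 - 19*0 = -48 + 0 = -48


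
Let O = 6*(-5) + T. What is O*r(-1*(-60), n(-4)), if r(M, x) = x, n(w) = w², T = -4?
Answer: -544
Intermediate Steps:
O = -34 (O = 6*(-5) - 4 = -30 - 4 = -34)
O*r(-1*(-60), n(-4)) = -34*(-4)² = -34*16 = -544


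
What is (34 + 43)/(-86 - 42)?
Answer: -77/128 ≈ -0.60156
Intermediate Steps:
(34 + 43)/(-86 - 42) = 77/(-128) = 77*(-1/128) = -77/128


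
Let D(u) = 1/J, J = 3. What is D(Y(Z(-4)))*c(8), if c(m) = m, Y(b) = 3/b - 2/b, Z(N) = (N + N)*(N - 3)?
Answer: 8/3 ≈ 2.6667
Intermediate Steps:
Z(N) = 2*N*(-3 + N) (Z(N) = (2*N)*(-3 + N) = 2*N*(-3 + N))
Y(b) = 1/b
D(u) = 1/3
D(Y(Z(-4)))*c(8) = (1/3)*8 = 8/3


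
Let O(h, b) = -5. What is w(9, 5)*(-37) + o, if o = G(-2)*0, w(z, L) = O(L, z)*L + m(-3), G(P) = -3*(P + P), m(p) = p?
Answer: 1036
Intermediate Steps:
G(P) = -6*P
w(z, L) = -3 - 5*L (w(z, L) = -5*L - 3 = -3 - 5*L)
o = 0 (o = -6*(-2)*0 = 12*0 = 0)
w(9, 5)*(-37) + o = (-3 - 5*5)*(-37) + 0 = (-3 - 25)*(-37) + 0 = -28*(-37) + 0 = 1036 + 0 = 1036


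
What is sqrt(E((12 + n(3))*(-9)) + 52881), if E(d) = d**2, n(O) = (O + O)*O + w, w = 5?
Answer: sqrt(152106) ≈ 390.01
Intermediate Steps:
n(O) = 5 + 2*O**2 (n(O) = (O + O)*O + 5 = (2*O)*O + 5 = 2*O**2 + 5 = 5 + 2*O**2)
sqrt(E((12 + n(3))*(-9)) + 52881) = sqrt(((12 + (5 + 2*3**2))*(-9))**2 + 52881) = sqrt(((12 + (5 + 2*9))*(-9))**2 + 52881) = sqrt(((12 + (5 + 18))*(-9))**2 + 52881) = sqrt(((12 + 23)*(-9))**2 + 52881) = sqrt((35*(-9))**2 + 52881) = sqrt((-315)**2 + 52881) = sqrt(99225 + 52881) = sqrt(152106)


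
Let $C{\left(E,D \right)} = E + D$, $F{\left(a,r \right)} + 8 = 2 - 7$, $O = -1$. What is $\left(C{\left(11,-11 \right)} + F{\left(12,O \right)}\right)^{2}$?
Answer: $169$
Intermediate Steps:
$F{\left(a,r \right)} = -13$ ($F{\left(a,r \right)} = -8 + \left(2 - 7\right) = -8 - 5 = -13$)
$C{\left(E,D \right)} = D + E$
$\left(C{\left(11,-11 \right)} + F{\left(12,O \right)}\right)^{2} = \left(\left(-11 + 11\right) - 13\right)^{2} = \left(0 - 13\right)^{2} = \left(-13\right)^{2} = 169$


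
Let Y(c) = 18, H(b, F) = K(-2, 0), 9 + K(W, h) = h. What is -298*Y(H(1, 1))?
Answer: -5364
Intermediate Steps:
K(W, h) = -9 + h
H(b, F) = -9 (H(b, F) = -9 + 0 = -9)
-298*Y(H(1, 1)) = -298*18 = -5364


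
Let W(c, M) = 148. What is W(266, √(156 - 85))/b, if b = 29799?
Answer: 148/29799 ≈ 0.0049666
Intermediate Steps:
W(266, √(156 - 85))/b = 148/29799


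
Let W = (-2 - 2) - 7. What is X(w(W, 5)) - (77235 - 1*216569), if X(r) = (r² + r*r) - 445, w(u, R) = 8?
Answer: 139017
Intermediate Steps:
W = -11 (W = -4 - 7 = -11)
X(r) = -445 + 2*r² (X(r) = (r² + r²) - 445 = 2*r² - 445 = -445 + 2*r²)
X(w(W, 5)) - (77235 - 1*216569) = (-445 + 2*8²) - (77235 - 1*216569) = (-445 + 2*64) - (77235 - 216569) = (-445 + 128) - 1*(-139334) = -317 + 139334 = 139017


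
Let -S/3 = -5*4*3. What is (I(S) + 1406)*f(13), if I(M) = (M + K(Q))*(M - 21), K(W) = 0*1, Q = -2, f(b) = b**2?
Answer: 5074394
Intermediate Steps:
S = 180 (S = -3*(-5*4)*3 = -(-60)*3 = -3*(-60) = 180)
K(W) = 0
I(M) = M*(-21 + M) (I(M) = (M + 0)*(M - 21) = M*(-21 + M))
(I(S) + 1406)*f(13) = (180*(-21 + 180) + 1406)*13**2 = (180*159 + 1406)*169 = (28620 + 1406)*169 = 30026*169 = 5074394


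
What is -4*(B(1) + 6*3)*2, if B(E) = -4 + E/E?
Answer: -120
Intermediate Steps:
B(E) = -3 (B(E) = -4 + 1 = -3)
-4*(B(1) + 6*3)*2 = -4*(-3 + 6*3)*2 = -4*(-3 + 18)*2 = -4*15*2 = -60*2 = -120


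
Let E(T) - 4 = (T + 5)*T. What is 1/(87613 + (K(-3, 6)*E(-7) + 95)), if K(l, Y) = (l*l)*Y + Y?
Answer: 1/88788 ≈ 1.1263e-5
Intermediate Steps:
E(T) = 4 + T*(5 + T) (E(T) = 4 + (T + 5)*T = 4 + (5 + T)*T = 4 + T*(5 + T))
K(l, Y) = Y + Y*l² (K(l, Y) = l²*Y + Y = Y*l² + Y = Y + Y*l²)
1/(87613 + (K(-3, 6)*E(-7) + 95)) = 1/(87613 + ((6*(1 + (-3)²))*(4 + (-7)² + 5*(-7)) + 95)) = 1/(87613 + ((6*(1 + 9))*(4 + 49 - 35) + 95)) = 1/(87613 + ((6*10)*18 + 95)) = 1/(87613 + (60*18 + 95)) = 1/(87613 + (1080 + 95)) = 1/(87613 + 1175) = 1/88788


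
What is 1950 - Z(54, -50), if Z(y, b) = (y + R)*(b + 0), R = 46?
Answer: 6950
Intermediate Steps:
Z(y, b) = b*(46 + y) (Z(y, b) = (y + 46)*(b + 0) = (46 + y)*b = b*(46 + y))
1950 - Z(54, -50) = 1950 - (-50)*(46 + 54) = 1950 - (-50)*100 = 1950 - 1*(-5000) = 1950 + 5000 = 6950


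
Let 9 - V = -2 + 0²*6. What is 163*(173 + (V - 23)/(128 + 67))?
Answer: 1832283/65 ≈ 28189.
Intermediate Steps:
V = 11 (V = 9 - (-2 + 0²*6) = 9 - (-2 + 0*6) = 9 - (-2 + 0) = 9 - 1*(-2) = 9 + 2 = 11)
163*(173 + (V - 23)/(128 + 67)) = 163*(173 + (11 - 23)/(128 + 67)) = 163*(173 - 12/195) = 163*(173 - 12*1/195) = 163*(173 - 4/65) = 163*(11241/65) = 1832283/65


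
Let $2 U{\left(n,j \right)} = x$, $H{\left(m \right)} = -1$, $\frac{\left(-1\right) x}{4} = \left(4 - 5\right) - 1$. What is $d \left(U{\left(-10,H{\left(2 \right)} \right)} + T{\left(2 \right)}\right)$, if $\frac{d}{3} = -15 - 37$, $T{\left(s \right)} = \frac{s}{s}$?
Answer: $-780$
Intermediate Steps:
$T{\left(s \right)} = 1$
$x = 8$ ($x = - 4 \left(\left(4 - 5\right) - 1\right) = - 4 \left(-1 - 1\right) = \left(-4\right) \left(-2\right) = 8$)
$U{\left(n,j \right)} = 4$ ($U{\left(n,j \right)} = \frac{1}{2} \cdot 8 = 4$)
$d = -156$ ($d = 3 \left(-15 - 37\right) = 3 \left(-52\right) = -156$)
$d \left(U{\left(-10,H{\left(2 \right)} \right)} + T{\left(2 \right)}\right) = - 156 \left(4 + 1\right) = \left(-156\right) 5 = -780$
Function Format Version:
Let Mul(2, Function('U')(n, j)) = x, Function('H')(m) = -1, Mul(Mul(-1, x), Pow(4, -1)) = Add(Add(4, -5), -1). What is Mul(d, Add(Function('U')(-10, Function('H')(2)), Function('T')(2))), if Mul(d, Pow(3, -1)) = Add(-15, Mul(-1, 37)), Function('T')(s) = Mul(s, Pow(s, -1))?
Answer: -780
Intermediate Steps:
Function('T')(s) = 1
x = 8 (x = Mul(-4, Add(Add(4, -5), -1)) = Mul(-4, Add(-1, -1)) = Mul(-4, -2) = 8)
Function('U')(n, j) = 4 (Function('U')(n, j) = Mul(Rational(1, 2), 8) = 4)
d = -156 (d = Mul(3, Add(-15, Mul(-1, 37))) = Mul(3, Add(-15, -37)) = Mul(3, -52) = -156)
Mul(d, Add(Function('U')(-10, Function('H')(2)), Function('T')(2))) = Mul(-156, Add(4, 1)) = Mul(-156, 5) = -780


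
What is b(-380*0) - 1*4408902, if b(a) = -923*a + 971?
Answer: -4407931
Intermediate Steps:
b(a) = 971 - 923*a
b(-380*0) - 1*4408902 = (971 - (-350740)*0) - 1*4408902 = (971 - 923*0) - 4408902 = (971 + 0) - 4408902 = 971 - 4408902 = -4407931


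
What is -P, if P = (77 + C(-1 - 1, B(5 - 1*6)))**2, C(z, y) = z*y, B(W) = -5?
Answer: -7569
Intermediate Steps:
C(z, y) = y*z
P = 7569 (P = (77 - 5*(-1 - 1))**2 = (77 - 5*(-2))**2 = (77 + 10)**2 = 87**2 = 7569)
-P = -1*7569 = -7569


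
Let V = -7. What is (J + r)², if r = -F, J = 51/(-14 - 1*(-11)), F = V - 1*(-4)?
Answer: 196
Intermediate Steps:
F = -3 (F = -7 - 1*(-4) = -7 + 4 = -3)
J = -17 (J = 51/(-14 + 11) = 51/(-3) = 51*(-⅓) = -17)
r = 3 (r = -1*(-3) = 3)
(J + r)² = (-17 + 3)² = (-14)² = 196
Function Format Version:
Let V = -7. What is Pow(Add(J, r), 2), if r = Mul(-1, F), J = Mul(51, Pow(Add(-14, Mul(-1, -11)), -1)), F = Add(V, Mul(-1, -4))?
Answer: 196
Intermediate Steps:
F = -3 (F = Add(-7, Mul(-1, -4)) = Add(-7, 4) = -3)
J = -17 (J = Mul(51, Pow(Add(-14, 11), -1)) = Mul(51, Pow(-3, -1)) = Mul(51, Rational(-1, 3)) = -17)
r = 3 (r = Mul(-1, -3) = 3)
Pow(Add(J, r), 2) = Pow(Add(-17, 3), 2) = Pow(-14, 2) = 196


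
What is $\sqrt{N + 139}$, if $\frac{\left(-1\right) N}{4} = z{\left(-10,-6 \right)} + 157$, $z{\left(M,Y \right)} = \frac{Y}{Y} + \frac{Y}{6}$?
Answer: $i \sqrt{489} \approx 22.113 i$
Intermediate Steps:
$z{\left(M,Y \right)} = 1 + \frac{Y}{6}$ ($z{\left(M,Y \right)} = 1 + Y \frac{1}{6} = 1 + \frac{Y}{6}$)
$N = -628$ ($N = - 4 \left(\left(1 + \frac{1}{6} \left(-6\right)\right) + 157\right) = - 4 \left(\left(1 - 1\right) + 157\right) = - 4 \left(0 + 157\right) = \left(-4\right) 157 = -628$)
$\sqrt{N + 139} = \sqrt{-628 + 139} = \sqrt{-489} = i \sqrt{489}$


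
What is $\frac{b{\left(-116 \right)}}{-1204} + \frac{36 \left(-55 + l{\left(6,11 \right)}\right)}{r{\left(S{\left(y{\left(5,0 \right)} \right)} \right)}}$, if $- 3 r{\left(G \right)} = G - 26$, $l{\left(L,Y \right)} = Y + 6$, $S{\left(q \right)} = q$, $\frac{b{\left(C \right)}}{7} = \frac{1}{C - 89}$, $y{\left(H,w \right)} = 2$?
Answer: $- \frac{6029459}{35260} \approx -171.0$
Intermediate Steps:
$b{\left(C \right)} = \frac{7}{-89 + C}$ ($b{\left(C \right)} = \frac{7}{C - 89} = \frac{7}{-89 + C}$)
$l{\left(L,Y \right)} = 6 + Y$
$r{\left(G \right)} = \frac{26}{3} - \frac{G}{3}$ ($r{\left(G \right)} = - \frac{G - 26}{3} = - \frac{-26 + G}{3} = \frac{26}{3} - \frac{G}{3}$)
$\frac{b{\left(-116 \right)}}{-1204} + \frac{36 \left(-55 + l{\left(6,11 \right)}\right)}{r{\left(S{\left(y{\left(5,0 \right)} \right)} \right)}} = \frac{7 \frac{1}{-89 - 116}}{-1204} + \frac{36 \left(-55 + \left(6 + 11\right)\right)}{\frac{26}{3} - \frac{2}{3}} = \frac{7}{-205} \left(- \frac{1}{1204}\right) + \frac{36 \left(-55 + 17\right)}{\frac{26}{3} - \frac{2}{3}} = 7 \left(- \frac{1}{205}\right) \left(- \frac{1}{1204}\right) + \frac{36 \left(-38\right)}{8} = \left(- \frac{7}{205}\right) \left(- \frac{1}{1204}\right) - 171 = \frac{1}{35260} - 171 = - \frac{6029459}{35260}$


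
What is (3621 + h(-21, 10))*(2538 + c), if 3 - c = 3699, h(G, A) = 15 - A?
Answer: -4198908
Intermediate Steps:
c = -3696 (c = 3 - 1*3699 = 3 - 3699 = -3696)
(3621 + h(-21, 10))*(2538 + c) = (3621 + (15 - 1*10))*(2538 - 3696) = (3621 + (15 - 10))*(-1158) = (3621 + 5)*(-1158) = 3626*(-1158) = -4198908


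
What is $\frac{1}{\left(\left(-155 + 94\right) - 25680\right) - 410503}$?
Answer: $- \frac{1}{436244} \approx -2.2923 \cdot 10^{-6}$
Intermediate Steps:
$\frac{1}{\left(\left(-155 + 94\right) - 25680\right) - 410503} = \frac{1}{\left(-61 - 25680\right) - 410503} = \frac{1}{-25741 - 410503} = \frac{1}{-436244} = - \frac{1}{436244}$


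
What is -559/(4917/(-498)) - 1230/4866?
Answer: 74919939/1329229 ≈ 56.363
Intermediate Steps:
-559/(4917/(-498)) - 1230/4866 = -559/(4917*(-1/498)) - 1230*1/4866 = -559/(-1639/166) - 205/811 = -559*(-166/1639) - 205/811 = 92794/1639 - 205/811 = 74919939/1329229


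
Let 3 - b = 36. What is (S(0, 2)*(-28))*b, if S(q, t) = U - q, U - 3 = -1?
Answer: 1848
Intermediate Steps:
U = 2 (U = 3 - 1 = 2)
S(q, t) = 2 - q
b = -33 (b = 3 - 1*36 = 3 - 36 = -33)
(S(0, 2)*(-28))*b = ((2 - 1*0)*(-28))*(-33) = ((2 + 0)*(-28))*(-33) = (2*(-28))*(-33) = -56*(-33) = 1848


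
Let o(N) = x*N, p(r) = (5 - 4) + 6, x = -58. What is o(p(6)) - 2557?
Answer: -2963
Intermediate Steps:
p(r) = 7 (p(r) = 1 + 6 = 7)
o(N) = -58*N
o(p(6)) - 2557 = -58*7 - 2557 = -406 - 2557 = -2963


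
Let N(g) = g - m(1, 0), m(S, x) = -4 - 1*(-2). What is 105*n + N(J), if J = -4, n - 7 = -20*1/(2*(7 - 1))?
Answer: 558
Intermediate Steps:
m(S, x) = -2 (m(S, x) = -4 + 2 = -2)
n = 16/3 (n = 7 - 20*1/(2*(7 - 1)) = 7 - 20/(2*6) = 7 - 20/12 = 7 - 20*1/12 = 7 - 5/3 = 16/3 ≈ 5.3333)
N(g) = 2 + g (N(g) = g - 1*(-2) = g + 2 = 2 + g)
105*n + N(J) = 105*(16/3) + (2 - 4) = 560 - 2 = 558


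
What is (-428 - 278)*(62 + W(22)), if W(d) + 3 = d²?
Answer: -383358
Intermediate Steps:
W(d) = -3 + d²
(-428 - 278)*(62 + W(22)) = (-428 - 278)*(62 + (-3 + 22²)) = -706*(62 + (-3 + 484)) = -706*(62 + 481) = -706*543 = -383358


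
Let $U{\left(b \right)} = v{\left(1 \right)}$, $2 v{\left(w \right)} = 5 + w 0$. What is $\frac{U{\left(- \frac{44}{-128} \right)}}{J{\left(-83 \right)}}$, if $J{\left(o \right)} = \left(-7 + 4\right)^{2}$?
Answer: $\frac{5}{18} \approx 0.27778$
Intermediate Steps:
$v{\left(w \right)} = \frac{5}{2}$ ($v{\left(w \right)} = \frac{5 + w 0}{2} = \frac{5 + 0}{2} = \frac{1}{2} \cdot 5 = \frac{5}{2}$)
$U{\left(b \right)} = \frac{5}{2}$
$J{\left(o \right)} = 9$ ($J{\left(o \right)} = \left(-3\right)^{2} = 9$)
$\frac{U{\left(- \frac{44}{-128} \right)}}{J{\left(-83 \right)}} = \frac{5}{2 \cdot 9} = \frac{5}{2} \cdot \frac{1}{9} = \frac{5}{18}$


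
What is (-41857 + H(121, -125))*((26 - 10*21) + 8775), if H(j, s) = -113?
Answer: -360564270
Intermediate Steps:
(-41857 + H(121, -125))*((26 - 10*21) + 8775) = (-41857 - 113)*((26 - 10*21) + 8775) = -41970*((26 - 210) + 8775) = -41970*(-184 + 8775) = -41970*8591 = -360564270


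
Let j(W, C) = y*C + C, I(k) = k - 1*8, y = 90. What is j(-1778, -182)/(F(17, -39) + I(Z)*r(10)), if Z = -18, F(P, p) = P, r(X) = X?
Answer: 16562/243 ≈ 68.156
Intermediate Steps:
I(k) = -8 + k (I(k) = k - 8 = -8 + k)
j(W, C) = 91*C (j(W, C) = 90*C + C = 91*C)
j(-1778, -182)/(F(17, -39) + I(Z)*r(10)) = (91*(-182))/(17 + (-8 - 18)*10) = -16562/(17 - 26*10) = -16562/(17 - 260) = -16562/(-243) = -16562*(-1/243) = 16562/243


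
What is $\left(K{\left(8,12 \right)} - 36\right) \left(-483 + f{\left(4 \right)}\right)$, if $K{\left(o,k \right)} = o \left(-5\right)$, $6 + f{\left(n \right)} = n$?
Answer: $36860$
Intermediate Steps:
$f{\left(n \right)} = -6 + n$
$K{\left(o,k \right)} = - 5 o$
$\left(K{\left(8,12 \right)} - 36\right) \left(-483 + f{\left(4 \right)}\right) = \left(\left(-5\right) 8 - 36\right) \left(-483 + \left(-6 + 4\right)\right) = \left(-40 - 36\right) \left(-483 - 2\right) = \left(-76\right) \left(-485\right) = 36860$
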